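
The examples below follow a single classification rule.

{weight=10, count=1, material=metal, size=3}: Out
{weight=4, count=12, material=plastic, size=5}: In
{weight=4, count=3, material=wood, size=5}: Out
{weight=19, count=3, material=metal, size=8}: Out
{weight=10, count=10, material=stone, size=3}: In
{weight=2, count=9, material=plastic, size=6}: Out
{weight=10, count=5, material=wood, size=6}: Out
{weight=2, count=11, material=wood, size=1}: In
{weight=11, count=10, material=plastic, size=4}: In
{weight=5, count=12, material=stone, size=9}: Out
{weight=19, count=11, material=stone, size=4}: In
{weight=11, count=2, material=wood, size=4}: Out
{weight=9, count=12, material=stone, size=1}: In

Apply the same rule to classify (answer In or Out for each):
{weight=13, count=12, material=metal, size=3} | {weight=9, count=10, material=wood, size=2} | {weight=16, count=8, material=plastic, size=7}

In, In, Out

The classifier is using: count ≥ 5 AND size ≤ 5.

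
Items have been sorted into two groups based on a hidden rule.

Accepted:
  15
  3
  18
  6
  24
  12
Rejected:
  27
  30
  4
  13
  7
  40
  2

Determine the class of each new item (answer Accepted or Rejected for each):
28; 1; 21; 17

One predicate separates the groups cleanly: multiple of 3 AND at most 24.
28: Rejected (28 = 3·9 + 1, 28 > 24).
1: Rejected (1 = 3·0 + 1, 1 ≤ 24).
21: Accepted (21 = 3·7, 21 ≤ 24).
17: Rejected (17 = 3·5 + 2, 17 ≤ 24).

Rejected, Rejected, Accepted, Rejected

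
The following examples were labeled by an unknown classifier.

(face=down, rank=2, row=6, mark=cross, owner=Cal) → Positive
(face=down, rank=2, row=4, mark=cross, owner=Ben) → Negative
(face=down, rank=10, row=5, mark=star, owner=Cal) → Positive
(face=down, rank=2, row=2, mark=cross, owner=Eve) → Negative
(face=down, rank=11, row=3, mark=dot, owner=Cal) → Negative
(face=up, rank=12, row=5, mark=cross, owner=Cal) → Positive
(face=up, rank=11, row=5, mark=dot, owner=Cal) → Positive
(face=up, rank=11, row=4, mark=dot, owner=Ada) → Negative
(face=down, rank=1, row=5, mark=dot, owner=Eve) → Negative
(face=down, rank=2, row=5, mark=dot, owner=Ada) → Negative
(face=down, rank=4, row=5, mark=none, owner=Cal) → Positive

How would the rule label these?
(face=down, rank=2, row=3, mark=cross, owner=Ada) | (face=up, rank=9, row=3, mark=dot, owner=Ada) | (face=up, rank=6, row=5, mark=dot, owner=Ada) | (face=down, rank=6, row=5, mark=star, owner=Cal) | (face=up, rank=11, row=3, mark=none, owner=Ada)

Negative, Negative, Negative, Positive, Negative

Every 'Positive' example satisfies: owner is Cal AND row ≥ 4. None of the 'Negative' examples do.
(face=down, rank=2, row=3, mark=cross, owner=Ada) — owner is Ada, row = 3, hence Negative.
(face=up, rank=9, row=3, mark=dot, owner=Ada) — owner is Ada, row = 3, hence Negative.
(face=up, rank=6, row=5, mark=dot, owner=Ada) — owner is Ada, row = 5, hence Negative.
(face=down, rank=6, row=5, mark=star, owner=Cal) — owner is Cal, row = 5, hence Positive.
(face=up, rank=11, row=3, mark=none, owner=Ada) — owner is Ada, row = 3, hence Negative.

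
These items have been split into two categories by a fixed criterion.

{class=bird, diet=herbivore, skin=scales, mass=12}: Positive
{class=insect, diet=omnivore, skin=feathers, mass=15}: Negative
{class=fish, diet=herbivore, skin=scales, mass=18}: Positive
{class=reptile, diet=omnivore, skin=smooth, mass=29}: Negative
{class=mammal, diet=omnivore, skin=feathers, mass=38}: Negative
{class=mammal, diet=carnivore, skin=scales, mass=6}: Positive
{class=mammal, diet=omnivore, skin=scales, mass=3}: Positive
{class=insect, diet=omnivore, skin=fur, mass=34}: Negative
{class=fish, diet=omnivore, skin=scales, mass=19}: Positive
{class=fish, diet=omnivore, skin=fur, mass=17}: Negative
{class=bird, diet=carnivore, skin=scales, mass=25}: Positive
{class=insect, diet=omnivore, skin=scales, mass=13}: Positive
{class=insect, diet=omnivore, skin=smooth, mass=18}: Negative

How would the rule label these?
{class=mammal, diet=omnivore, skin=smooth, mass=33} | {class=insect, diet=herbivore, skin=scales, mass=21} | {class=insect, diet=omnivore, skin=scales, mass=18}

The common property of the 'Positive' items is: skin is scales. No 'Negative' item has it.

Negative, Positive, Positive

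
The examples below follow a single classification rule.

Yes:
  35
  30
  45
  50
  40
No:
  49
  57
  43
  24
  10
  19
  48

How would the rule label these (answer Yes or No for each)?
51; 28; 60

The rule appears to be: multiple of 5 AND at least 19.
51: No (51 = 5·10 + 1, 51 ≥ 19). 28: No (28 = 5·5 + 3, 28 ≥ 19). 60: Yes (60 = 5·12, 60 ≥ 19).

No, No, Yes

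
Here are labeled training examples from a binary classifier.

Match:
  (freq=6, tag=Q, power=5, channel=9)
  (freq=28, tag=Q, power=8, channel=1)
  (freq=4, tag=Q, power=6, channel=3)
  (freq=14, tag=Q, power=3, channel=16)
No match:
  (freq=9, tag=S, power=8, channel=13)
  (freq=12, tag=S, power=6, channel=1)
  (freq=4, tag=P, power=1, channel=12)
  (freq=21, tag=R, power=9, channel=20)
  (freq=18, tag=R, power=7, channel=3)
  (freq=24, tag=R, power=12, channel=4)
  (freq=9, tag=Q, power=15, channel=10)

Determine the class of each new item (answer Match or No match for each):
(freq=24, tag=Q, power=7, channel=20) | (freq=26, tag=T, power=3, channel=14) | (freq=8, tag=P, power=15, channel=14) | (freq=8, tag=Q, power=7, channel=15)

Match, No match, No match, Match

The classifier is using: tag is Q AND power ≤ 8.
(freq=24, tag=Q, power=7, channel=20): tag is Q, power = 7 — meets the rule, so Match. (freq=26, tag=T, power=3, channel=14): tag is T, power = 3 — does not pass, so No match. (freq=8, tag=P, power=15, channel=14): tag is P, power = 15 — does not pass, so No match. (freq=8, tag=Q, power=7, channel=15): tag is Q, power = 7 — meets the rule, so Match.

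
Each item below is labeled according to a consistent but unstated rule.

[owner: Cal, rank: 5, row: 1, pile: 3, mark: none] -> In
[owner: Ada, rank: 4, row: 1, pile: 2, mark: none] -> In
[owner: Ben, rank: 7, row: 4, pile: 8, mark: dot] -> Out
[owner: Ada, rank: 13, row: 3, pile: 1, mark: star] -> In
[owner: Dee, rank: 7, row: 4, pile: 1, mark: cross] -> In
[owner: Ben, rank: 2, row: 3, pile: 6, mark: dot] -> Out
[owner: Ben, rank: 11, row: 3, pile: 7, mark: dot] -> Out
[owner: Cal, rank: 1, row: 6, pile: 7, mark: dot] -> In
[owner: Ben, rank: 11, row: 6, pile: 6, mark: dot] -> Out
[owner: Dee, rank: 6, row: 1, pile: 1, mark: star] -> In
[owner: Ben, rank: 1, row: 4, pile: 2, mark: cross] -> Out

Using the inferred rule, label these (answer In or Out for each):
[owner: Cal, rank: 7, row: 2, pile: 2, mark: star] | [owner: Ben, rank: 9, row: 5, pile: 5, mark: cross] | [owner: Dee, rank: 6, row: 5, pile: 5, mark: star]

'In' ⟺ owner is not Ben.
[owner: Cal, rank: 7, row: 2, pile: 2, mark: star] — owner is Cal, hence In. [owner: Ben, rank: 9, row: 5, pile: 5, mark: cross] — owner is Ben, hence Out. [owner: Dee, rank: 6, row: 5, pile: 5, mark: star] — owner is Dee, hence In.

In, Out, In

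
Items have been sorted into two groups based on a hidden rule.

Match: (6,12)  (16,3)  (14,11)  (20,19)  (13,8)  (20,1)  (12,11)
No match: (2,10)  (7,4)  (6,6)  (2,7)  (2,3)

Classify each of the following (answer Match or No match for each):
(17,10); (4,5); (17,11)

Rule: sum ≥ 18. This holds for each 'Match' example and fails for each 'No match' one.

Match, No match, Match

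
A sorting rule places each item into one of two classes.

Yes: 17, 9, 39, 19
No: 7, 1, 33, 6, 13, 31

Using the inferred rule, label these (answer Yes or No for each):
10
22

No, No

One predicate separates the groups cleanly: digit sum ≥ 8.
10: digit sum 1+0 = 1, does not fit → No.
22: digit sum 2+2 = 4, does not fit → No.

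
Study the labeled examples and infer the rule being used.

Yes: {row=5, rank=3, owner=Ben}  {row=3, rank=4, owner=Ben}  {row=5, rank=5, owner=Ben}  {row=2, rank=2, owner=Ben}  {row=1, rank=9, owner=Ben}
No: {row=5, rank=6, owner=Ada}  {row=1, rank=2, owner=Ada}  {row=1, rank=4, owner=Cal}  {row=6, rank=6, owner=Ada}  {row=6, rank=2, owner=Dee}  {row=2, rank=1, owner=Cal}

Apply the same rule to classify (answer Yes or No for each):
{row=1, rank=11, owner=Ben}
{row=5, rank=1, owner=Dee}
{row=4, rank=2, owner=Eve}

Yes, No, No

The common property of the 'Yes' items is: owner is Ben. No 'No' item has it.
Yes: {row=1, rank=11, owner=Ben}, since owner is Ben.
No: {row=5, rank=1, owner=Dee}, since owner is Dee.
No: {row=4, rank=2, owner=Eve}, since owner is Eve.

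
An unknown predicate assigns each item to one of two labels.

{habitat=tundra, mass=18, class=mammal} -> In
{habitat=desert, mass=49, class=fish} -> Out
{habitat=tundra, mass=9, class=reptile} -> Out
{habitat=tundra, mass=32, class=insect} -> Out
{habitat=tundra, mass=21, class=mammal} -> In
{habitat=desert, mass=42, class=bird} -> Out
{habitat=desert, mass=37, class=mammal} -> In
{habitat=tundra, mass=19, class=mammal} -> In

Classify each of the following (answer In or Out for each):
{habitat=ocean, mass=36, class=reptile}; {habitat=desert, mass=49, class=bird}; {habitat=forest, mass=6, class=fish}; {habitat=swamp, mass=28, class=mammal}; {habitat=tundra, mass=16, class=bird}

Out, Out, Out, In, Out

Looking at the examples, the only property every 'In' case has and every 'Out' case lacks is: class is mammal.
{habitat=ocean, mass=36, class=reptile}: class is reptile, fails the rule → Out. {habitat=desert, mass=49, class=bird}: class is bird, fails the rule → Out. {habitat=forest, mass=6, class=fish}: class is fish, fails the rule → Out. {habitat=swamp, mass=28, class=mammal}: class is mammal, fits → In. {habitat=tundra, mass=16, class=bird}: class is bird, fails the rule → Out.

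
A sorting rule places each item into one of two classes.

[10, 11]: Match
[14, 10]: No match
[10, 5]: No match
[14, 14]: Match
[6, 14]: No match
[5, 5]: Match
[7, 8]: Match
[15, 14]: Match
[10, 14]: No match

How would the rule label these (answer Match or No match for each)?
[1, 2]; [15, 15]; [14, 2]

The simplest hypothesis consistent with all the labels is: |first − second| ≤ 1.
[1, 2]: |1−2| = 1 — qualifies, so Match.
[15, 15]: |15−15| = 0 — qualifies, so Match.
[14, 2]: |14−2| = 12 — lacks this property, so No match.

Match, Match, No match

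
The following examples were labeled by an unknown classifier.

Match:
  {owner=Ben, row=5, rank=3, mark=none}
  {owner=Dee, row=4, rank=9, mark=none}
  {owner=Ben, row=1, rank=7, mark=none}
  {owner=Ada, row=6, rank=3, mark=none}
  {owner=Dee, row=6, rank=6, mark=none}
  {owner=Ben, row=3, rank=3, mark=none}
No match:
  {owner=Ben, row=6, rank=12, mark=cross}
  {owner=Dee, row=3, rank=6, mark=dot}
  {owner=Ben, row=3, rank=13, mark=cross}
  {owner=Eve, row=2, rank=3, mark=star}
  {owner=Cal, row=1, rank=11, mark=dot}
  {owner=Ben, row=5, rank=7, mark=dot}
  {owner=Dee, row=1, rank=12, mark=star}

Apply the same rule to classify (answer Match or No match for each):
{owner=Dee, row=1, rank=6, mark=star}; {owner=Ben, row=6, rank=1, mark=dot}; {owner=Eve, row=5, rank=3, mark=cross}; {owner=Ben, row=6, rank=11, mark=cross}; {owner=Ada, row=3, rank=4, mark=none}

No match, No match, No match, No match, Match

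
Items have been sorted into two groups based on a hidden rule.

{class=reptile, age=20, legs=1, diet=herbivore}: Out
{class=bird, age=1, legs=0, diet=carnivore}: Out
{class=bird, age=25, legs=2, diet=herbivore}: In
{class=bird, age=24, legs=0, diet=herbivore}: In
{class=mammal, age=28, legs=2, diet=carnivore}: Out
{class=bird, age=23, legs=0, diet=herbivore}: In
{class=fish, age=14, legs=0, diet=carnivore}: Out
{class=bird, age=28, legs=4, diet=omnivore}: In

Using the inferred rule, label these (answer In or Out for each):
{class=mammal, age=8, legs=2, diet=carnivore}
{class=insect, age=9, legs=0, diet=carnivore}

Out, Out

Rule: class is bird AND age ≥ 14. This holds for each 'In' example and fails for each 'Out' one.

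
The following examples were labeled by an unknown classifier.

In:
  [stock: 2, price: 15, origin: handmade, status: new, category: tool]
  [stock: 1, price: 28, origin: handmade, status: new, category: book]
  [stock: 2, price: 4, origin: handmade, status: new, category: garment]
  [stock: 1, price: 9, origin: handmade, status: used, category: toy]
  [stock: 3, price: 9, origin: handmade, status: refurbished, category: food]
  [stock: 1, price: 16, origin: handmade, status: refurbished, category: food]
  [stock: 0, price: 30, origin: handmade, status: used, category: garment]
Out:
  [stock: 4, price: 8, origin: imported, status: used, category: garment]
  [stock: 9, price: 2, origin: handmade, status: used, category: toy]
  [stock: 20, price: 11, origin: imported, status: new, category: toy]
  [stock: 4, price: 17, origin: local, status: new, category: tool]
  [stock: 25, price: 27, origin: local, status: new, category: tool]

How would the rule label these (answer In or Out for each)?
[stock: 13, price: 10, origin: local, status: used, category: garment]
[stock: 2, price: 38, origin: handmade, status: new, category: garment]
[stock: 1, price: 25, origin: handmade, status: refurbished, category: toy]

Out, In, In

The classifier is using: stock ≤ 3.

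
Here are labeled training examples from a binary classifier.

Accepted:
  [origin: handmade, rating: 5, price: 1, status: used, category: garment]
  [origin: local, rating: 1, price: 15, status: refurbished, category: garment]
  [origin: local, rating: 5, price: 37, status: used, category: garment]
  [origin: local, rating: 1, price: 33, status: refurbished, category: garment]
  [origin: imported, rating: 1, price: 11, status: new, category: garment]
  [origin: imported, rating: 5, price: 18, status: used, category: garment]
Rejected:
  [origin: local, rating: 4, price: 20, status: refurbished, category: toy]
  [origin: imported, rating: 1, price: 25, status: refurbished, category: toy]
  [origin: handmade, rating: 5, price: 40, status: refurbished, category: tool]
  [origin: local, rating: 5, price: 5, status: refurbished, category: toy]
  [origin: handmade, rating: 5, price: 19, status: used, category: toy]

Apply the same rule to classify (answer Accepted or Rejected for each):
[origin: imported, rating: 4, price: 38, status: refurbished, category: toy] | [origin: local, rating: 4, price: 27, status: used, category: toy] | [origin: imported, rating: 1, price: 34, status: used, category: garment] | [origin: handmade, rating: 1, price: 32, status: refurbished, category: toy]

Rejected, Rejected, Accepted, Rejected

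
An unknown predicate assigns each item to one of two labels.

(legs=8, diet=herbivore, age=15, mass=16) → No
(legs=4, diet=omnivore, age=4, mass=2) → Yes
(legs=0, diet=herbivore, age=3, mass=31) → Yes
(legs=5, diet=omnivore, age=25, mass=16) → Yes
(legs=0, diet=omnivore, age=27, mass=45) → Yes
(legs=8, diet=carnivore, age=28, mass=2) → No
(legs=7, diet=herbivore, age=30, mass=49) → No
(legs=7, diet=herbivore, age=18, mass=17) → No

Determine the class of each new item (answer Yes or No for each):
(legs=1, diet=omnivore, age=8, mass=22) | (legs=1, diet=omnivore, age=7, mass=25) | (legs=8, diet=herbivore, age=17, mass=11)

Rule: legs ≤ 5. This holds for each 'Yes' example and fails for each 'No' one.
(legs=1, diet=omnivore, age=8, mass=22): Yes (legs = 1). (legs=1, diet=omnivore, age=7, mass=25): Yes (legs = 1). (legs=8, diet=herbivore, age=17, mass=11): No (legs = 8).

Yes, Yes, No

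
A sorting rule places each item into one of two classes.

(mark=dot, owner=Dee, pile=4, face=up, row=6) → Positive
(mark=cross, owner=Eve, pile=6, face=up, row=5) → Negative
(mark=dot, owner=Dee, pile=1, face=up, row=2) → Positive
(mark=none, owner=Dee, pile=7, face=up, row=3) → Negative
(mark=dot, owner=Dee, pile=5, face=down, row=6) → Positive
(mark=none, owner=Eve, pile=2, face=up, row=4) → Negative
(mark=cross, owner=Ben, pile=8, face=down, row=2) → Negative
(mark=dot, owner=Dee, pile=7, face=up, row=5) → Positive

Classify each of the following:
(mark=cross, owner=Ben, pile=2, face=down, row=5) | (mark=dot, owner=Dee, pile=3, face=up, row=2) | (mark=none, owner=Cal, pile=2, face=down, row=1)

Comparing the two groups points to one rule — mark is dot.

Negative, Positive, Negative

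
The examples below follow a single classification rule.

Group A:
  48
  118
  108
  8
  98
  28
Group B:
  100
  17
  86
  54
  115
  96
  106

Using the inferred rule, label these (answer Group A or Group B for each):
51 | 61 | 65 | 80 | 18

Group B, Group B, Group B, Group B, Group A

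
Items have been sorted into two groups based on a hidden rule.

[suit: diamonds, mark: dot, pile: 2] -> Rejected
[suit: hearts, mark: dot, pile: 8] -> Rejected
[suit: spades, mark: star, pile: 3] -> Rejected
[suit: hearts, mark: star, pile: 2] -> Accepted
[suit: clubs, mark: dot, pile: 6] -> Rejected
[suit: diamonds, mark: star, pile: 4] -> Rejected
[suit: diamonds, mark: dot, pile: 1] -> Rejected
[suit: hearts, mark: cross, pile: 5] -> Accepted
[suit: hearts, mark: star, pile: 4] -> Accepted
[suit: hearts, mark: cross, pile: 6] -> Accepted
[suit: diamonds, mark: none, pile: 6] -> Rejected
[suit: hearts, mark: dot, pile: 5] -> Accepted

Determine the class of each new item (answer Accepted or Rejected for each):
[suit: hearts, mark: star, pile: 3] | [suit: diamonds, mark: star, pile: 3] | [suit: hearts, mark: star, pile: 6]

The pattern is that an item is 'Accepted' exactly when: suit is hearts AND pile ≤ 6.

Accepted, Rejected, Accepted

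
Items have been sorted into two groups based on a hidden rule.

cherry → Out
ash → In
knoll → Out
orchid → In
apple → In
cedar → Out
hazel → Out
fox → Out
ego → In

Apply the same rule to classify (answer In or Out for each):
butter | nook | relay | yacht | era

The common property of the 'In' items is: starts with a vowel. No 'Out' item has it.
Out: butter, since starts with 'b'.
Out: nook, since starts with 'n'.
Out: relay, since starts with 'r'.
Out: yacht, since starts with 'y'.
In: era, since starts with 'e'.

Out, Out, Out, Out, In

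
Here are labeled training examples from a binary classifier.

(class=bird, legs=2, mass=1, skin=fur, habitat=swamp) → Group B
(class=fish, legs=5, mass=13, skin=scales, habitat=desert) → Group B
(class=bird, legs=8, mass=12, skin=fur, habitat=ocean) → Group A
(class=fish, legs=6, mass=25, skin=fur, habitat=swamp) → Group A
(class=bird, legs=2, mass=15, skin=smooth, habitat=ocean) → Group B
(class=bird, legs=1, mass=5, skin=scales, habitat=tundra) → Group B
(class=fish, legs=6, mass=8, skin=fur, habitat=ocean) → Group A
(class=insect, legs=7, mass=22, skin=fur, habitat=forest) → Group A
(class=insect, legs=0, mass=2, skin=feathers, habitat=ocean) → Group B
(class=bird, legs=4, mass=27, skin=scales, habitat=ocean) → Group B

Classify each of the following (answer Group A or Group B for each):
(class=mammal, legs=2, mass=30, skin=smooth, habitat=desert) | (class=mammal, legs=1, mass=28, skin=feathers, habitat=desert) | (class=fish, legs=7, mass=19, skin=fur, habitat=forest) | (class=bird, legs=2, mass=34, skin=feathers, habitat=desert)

Group B, Group B, Group A, Group B

The classifier is using: legs ≥ 6.
(class=mammal, legs=2, mass=30, skin=smooth, habitat=desert): Group B (legs = 2). (class=mammal, legs=1, mass=28, skin=feathers, habitat=desert): Group B (legs = 1). (class=fish, legs=7, mass=19, skin=fur, habitat=forest): Group A (legs = 7). (class=bird, legs=2, mass=34, skin=feathers, habitat=desert): Group B (legs = 2).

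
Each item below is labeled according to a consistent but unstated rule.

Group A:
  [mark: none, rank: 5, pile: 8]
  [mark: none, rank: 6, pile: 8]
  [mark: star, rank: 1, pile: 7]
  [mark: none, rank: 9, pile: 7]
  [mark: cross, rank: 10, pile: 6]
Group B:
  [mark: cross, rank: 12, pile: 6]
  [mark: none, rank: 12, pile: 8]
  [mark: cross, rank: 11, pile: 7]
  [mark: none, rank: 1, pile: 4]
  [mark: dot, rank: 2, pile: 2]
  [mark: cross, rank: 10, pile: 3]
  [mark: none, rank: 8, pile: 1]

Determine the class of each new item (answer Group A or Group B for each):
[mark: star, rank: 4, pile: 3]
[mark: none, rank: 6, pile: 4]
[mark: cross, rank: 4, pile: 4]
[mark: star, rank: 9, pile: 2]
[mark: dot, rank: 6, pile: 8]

Group B, Group B, Group B, Group B, Group A

Every 'Group A' example satisfies: rank ≤ 10 AND pile ≥ 6. None of the 'Group B' examples do.
[mark: star, rank: 4, pile: 3] — rank = 4, pile = 3, hence Group B. [mark: none, rank: 6, pile: 4] — rank = 6, pile = 4, hence Group B. [mark: cross, rank: 4, pile: 4] — rank = 4, pile = 4, hence Group B. [mark: star, rank: 9, pile: 2] — rank = 9, pile = 2, hence Group B. [mark: dot, rank: 6, pile: 8] — rank = 6, pile = 8, hence Group A.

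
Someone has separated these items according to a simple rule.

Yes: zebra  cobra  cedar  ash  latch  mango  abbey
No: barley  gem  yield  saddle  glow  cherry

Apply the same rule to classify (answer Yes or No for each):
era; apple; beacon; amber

Yes, Yes, No, Yes

The common property of the 'Yes' items is: odd length AND contains 'a'. No 'No' item has it.
era: length 3, has 'a', satisfies this → Yes. apple: length 5, has 'a', satisfies this → Yes. beacon: length 6, has 'a', does not fit → No. amber: length 5, has 'a', satisfies this → Yes.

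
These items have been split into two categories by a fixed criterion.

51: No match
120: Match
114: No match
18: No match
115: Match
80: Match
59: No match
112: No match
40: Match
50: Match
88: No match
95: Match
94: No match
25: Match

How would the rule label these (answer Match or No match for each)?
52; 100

No match, Match

The classifier is using: multiple of 5.
52 → 52 = 5·10 + 2 → No match. 100 → 100 = 5·20 → Match.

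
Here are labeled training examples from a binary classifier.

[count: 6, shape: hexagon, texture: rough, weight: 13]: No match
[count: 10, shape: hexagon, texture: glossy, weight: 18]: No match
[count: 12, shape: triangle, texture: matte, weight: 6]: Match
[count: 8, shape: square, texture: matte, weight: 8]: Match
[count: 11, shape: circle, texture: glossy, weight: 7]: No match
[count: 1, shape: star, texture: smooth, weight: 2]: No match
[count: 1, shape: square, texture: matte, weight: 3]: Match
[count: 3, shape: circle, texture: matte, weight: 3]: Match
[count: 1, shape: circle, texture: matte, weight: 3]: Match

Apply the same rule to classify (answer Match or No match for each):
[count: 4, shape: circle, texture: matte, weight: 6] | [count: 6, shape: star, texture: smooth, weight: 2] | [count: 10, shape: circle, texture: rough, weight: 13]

Match, No match, No match

The classifier is using: texture is matte.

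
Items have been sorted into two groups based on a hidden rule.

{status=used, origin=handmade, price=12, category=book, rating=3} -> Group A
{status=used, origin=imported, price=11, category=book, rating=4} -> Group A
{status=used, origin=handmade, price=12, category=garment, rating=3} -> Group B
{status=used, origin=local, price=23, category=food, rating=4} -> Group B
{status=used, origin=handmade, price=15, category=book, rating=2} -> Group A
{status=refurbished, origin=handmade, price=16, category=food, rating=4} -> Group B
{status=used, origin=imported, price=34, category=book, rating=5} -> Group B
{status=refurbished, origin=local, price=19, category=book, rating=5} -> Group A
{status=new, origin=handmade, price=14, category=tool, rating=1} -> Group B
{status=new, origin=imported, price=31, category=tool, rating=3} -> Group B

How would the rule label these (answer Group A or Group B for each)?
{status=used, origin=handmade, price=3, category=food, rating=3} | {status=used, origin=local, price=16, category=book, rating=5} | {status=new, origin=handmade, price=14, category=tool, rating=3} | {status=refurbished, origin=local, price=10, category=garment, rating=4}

Group B, Group A, Group B, Group B

A rule that fits every label: category is book AND price ≤ 19 — true of each 'Group A' example, false of each 'Group B' one.
{status=used, origin=handmade, price=3, category=food, rating=3}: category is food, price = 3 — fails this test, so Group B. {status=used, origin=local, price=16, category=book, rating=5}: category is book, price = 16 — meets the rule, so Group A. {status=new, origin=handmade, price=14, category=tool, rating=3}: category is tool, price = 14 — fails this test, so Group B. {status=refurbished, origin=local, price=10, category=garment, rating=4}: category is garment, price = 10 — fails this test, so Group B.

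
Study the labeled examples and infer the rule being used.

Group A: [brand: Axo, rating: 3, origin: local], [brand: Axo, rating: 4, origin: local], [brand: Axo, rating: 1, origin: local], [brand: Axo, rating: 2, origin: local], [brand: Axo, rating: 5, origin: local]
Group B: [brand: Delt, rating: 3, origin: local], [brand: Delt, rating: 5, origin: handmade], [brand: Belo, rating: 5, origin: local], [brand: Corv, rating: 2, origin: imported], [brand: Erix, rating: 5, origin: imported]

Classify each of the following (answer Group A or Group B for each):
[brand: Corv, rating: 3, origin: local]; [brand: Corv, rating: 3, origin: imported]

Every 'Group A' example satisfies: brand is Axo. None of the 'Group B' examples do.

Group B, Group B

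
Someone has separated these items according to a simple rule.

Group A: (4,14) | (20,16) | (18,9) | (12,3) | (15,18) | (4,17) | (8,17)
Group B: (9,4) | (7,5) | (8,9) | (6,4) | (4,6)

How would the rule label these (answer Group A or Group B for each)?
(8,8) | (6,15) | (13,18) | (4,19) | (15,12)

Group B, Group A, Group A, Group A, Group A

The common property of the 'Group A' items is: max ≥ 12. No 'Group B' item has it.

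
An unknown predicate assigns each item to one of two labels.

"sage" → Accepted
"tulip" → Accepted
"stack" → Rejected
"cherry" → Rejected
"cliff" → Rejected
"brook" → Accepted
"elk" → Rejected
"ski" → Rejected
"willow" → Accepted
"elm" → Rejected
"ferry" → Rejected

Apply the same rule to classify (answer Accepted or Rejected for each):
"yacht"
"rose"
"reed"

The distinguishing property — has ≥ 2 vowels — holds for all the 'Accepted' cases and none of the 'Rejected' cases.
"yacht" — 1 vowel, hence Rejected. "rose" — 2 vowels, hence Accepted. "reed" — 2 vowels, hence Accepted.

Rejected, Accepted, Accepted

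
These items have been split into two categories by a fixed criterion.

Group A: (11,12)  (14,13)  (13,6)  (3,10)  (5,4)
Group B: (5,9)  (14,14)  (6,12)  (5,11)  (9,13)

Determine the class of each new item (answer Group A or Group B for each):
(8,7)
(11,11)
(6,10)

Group A, Group B, Group B

A rule that fits every label: sum is odd — true of each 'Group A' example, false of each 'Group B' one.
(8,7): 8+7 = 15, checks out → Group A.
(11,11): 11+11 = 22, does not satisfy this → Group B.
(6,10): 6+10 = 16, does not satisfy this → Group B.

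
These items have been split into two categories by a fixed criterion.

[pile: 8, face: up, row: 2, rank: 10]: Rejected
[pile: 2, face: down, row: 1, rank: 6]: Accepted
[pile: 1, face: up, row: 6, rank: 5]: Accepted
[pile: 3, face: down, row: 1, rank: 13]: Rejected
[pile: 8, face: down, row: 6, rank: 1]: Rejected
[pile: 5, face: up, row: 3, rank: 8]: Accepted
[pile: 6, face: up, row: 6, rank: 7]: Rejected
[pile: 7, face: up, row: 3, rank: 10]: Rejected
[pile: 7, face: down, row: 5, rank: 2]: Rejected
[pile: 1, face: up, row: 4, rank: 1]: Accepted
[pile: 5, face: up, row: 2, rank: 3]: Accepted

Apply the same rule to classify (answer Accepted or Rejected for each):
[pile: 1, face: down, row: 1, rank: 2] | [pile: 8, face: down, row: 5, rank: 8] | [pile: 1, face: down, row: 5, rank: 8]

Accepted, Rejected, Accepted

The simplest hypothesis consistent with all the labels is: rank ≤ 8 AND pile ≤ 5.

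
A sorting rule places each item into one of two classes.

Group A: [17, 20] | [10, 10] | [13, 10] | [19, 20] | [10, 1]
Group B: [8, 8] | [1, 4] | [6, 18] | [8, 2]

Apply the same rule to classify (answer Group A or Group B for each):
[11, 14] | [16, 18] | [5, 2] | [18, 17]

Group A, Group A, Group B, Group A

The simplest hypothesis consistent with all the labels is: first ≥ 10.
[11, 14]: first 11 — matches, so Group A. [16, 18]: first 16 — matches, so Group A. [5, 2]: first 5 — doesn't qualify, so Group B. [18, 17]: first 18 — matches, so Group A.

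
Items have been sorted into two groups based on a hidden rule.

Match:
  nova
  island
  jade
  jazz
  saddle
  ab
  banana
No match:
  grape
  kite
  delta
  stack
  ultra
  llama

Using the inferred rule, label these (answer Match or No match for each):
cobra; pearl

Rule: even length AND contains 'a'. This holds for each 'Match' example and fails for each 'No match' one.
cobra: No match (length 5, has 'a'). pearl: No match (length 5, has 'a').

No match, No match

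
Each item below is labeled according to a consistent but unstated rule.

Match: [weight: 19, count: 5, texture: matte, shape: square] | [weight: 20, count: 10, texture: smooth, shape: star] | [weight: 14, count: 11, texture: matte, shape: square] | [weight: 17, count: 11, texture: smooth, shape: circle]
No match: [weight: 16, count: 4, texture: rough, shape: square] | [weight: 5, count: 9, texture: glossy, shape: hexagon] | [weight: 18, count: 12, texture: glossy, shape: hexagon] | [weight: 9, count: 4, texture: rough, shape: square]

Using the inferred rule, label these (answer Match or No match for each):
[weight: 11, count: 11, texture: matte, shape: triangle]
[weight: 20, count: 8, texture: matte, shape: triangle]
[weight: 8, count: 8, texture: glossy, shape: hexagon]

Match, Match, No match

All 'Match' examples share one property — texture is smooth OR texture is matte — and every 'No match' example lacks it.
[weight: 11, count: 11, texture: matte, shape: triangle]: Match (texture is matte). [weight: 20, count: 8, texture: matte, shape: triangle]: Match (texture is matte). [weight: 8, count: 8, texture: glossy, shape: hexagon]: No match (texture is glossy).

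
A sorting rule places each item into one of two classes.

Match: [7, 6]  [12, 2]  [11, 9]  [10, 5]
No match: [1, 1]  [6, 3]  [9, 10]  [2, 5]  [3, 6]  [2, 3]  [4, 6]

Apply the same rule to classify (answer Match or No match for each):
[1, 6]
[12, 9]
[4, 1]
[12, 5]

Every 'Match' example satisfies: first > second AND sum ≥ 10. None of the 'No match' examples do.

No match, Match, No match, Match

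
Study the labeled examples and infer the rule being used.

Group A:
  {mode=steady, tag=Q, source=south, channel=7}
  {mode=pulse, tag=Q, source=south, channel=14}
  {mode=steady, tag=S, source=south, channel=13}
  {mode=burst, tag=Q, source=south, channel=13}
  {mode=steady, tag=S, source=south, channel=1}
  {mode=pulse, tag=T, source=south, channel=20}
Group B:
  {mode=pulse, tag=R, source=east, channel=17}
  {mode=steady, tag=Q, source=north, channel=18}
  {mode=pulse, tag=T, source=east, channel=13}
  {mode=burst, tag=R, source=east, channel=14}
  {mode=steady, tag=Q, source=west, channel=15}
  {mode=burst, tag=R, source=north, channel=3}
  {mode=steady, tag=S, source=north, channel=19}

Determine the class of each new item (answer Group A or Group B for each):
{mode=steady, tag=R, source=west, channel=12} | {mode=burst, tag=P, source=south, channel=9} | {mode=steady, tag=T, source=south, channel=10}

The distinguishing property — source is south — holds for all the 'Group A' cases and none of the 'Group B' cases.
{mode=steady, tag=R, source=west, channel=12}: source is west, does not fit → Group B. {mode=burst, tag=P, source=south, channel=9}: source is south, matches → Group A. {mode=steady, tag=T, source=south, channel=10}: source is south, matches → Group A.

Group B, Group A, Group A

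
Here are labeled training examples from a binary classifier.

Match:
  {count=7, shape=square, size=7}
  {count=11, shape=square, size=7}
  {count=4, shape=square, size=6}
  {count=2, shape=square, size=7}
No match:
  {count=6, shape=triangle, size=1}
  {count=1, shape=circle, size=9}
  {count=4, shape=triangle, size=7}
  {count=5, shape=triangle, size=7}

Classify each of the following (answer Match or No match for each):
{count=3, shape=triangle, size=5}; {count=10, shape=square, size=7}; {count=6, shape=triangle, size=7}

No match, Match, No match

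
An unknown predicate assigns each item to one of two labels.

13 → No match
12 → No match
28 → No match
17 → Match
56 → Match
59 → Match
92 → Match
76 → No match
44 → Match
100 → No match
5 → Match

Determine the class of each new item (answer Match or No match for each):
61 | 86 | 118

No match, Match, No match

Checking candidate rules against both groups, what survives is: ≡ 2 (mod 3).
61 → 61 mod 3 = 1 → No match. 86 → 86 mod 3 = 2 → Match. 118 → 118 mod 3 = 1 → No match.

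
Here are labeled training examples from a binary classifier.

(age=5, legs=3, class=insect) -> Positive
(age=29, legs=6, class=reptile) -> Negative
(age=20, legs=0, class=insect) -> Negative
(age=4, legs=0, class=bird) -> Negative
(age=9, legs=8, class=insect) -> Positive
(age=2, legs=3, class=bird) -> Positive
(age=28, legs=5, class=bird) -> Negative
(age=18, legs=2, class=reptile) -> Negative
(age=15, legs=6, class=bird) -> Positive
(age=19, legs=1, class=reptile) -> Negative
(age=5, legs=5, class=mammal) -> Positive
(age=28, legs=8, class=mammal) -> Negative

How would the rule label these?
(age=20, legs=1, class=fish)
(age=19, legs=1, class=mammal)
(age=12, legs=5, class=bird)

Negative, Negative, Positive

The common property of the 'Positive' items is: legs ≥ 1 AND age ≤ 15. No 'Negative' item has it.
(age=20, legs=1, class=fish) — legs = 1, age = 20, hence Negative. (age=19, legs=1, class=mammal) — legs = 1, age = 19, hence Negative. (age=12, legs=5, class=bird) — legs = 5, age = 12, hence Positive.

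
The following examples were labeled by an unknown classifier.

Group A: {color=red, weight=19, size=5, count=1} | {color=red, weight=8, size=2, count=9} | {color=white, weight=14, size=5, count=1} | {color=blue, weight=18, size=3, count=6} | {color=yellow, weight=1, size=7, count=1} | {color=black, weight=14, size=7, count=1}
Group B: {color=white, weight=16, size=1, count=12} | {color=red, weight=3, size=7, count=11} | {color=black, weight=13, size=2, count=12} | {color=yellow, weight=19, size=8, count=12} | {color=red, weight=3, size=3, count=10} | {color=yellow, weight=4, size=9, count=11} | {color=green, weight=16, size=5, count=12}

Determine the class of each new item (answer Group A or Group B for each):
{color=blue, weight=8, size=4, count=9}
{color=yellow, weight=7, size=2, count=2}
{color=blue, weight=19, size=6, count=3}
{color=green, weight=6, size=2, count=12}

The pattern is that an item is 'Group A' exactly when: count ≤ 9.
Group A: {color=blue, weight=8, size=4, count=9}, since count = 9. Group A: {color=yellow, weight=7, size=2, count=2}, since count = 2. Group A: {color=blue, weight=19, size=6, count=3}, since count = 3. Group B: {color=green, weight=6, size=2, count=12}, since count = 12.

Group A, Group A, Group A, Group B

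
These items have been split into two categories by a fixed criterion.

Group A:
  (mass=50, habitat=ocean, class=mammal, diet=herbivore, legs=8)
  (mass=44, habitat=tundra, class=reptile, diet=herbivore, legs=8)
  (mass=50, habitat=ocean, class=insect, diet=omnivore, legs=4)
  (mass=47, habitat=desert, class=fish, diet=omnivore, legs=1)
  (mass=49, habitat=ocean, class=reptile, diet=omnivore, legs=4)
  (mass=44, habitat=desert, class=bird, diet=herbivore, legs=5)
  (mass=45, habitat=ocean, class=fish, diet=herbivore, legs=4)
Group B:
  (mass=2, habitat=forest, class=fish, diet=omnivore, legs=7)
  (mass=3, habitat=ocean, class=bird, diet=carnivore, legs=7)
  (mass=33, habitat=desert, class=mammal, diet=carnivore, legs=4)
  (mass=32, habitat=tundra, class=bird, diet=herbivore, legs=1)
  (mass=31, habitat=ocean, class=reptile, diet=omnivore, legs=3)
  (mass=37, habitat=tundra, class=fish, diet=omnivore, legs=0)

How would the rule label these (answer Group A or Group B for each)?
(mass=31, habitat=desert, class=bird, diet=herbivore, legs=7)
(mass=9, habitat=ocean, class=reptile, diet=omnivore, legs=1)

The distinguishing property — mass ≥ 44 — holds for all the 'Group A' cases and none of the 'Group B' cases.
(mass=31, habitat=desert, class=bird, diet=herbivore, legs=7) — mass = 31, hence Group B.
(mass=9, habitat=ocean, class=reptile, diet=omnivore, legs=1) — mass = 9, hence Group B.

Group B, Group B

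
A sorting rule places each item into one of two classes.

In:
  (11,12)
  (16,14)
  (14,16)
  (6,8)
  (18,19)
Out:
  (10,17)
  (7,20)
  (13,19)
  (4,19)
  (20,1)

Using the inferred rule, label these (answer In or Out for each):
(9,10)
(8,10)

Every 'In' example satisfies: |first − second| ≤ 2. None of the 'Out' examples do.

In, In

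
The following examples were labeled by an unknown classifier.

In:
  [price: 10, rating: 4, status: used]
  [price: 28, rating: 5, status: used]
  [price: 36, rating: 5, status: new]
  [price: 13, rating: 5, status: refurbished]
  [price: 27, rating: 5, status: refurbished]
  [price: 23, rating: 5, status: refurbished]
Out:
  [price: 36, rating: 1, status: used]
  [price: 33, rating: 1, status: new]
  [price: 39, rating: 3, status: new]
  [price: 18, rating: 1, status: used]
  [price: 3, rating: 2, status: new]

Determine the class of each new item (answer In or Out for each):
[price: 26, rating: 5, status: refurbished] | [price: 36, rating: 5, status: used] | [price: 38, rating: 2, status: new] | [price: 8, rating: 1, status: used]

In, In, Out, Out

The pattern is that an item is 'In' exactly when: rating ≥ 4.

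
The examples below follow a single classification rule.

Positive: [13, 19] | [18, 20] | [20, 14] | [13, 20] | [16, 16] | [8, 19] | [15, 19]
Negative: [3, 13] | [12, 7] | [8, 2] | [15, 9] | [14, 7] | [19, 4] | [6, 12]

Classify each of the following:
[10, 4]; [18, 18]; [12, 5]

Negative, Positive, Negative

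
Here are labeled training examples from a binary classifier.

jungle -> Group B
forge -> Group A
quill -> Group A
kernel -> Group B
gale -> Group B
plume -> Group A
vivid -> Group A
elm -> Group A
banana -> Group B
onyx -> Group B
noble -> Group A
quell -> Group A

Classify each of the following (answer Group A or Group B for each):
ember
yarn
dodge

Group A, Group B, Group A

A rule that fits every label: odd length — true of each 'Group A' example, false of each 'Group B' one.
Group A: ember, since length 5.
Group B: yarn, since length 4.
Group A: dodge, since length 5.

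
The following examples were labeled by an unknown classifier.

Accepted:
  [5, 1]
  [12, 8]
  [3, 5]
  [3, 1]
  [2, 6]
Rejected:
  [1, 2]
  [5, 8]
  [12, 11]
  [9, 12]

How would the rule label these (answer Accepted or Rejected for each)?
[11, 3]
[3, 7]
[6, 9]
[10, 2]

Accepted, Accepted, Rejected, Accepted

One predicate separates the groups cleanly: sum is even.
Accepted: [11, 3], since 11+3 = 14.
Accepted: [3, 7], since 3+7 = 10.
Rejected: [6, 9], since 6+9 = 15.
Accepted: [10, 2], since 10+2 = 12.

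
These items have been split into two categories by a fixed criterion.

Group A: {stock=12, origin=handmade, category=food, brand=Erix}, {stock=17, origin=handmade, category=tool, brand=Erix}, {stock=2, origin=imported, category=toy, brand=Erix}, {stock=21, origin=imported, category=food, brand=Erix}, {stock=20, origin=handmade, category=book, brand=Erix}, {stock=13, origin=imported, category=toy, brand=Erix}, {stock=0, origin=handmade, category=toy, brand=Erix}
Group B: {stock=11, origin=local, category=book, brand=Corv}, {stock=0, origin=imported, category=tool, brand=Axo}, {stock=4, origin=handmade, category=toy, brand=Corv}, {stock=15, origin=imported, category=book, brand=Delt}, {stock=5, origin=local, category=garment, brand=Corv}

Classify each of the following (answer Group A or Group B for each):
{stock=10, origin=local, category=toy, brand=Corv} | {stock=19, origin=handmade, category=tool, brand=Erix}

Group B, Group A

The classifier is using: brand is Erix.
{stock=10, origin=local, category=toy, brand=Corv}: Group B (brand is Corv).
{stock=19, origin=handmade, category=tool, brand=Erix}: Group A (brand is Erix).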